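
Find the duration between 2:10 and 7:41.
From 2:10 to 7:41:
(7 x 60 + 41) - (2 x 60 + 10) = 461 - 130 = 331 minutes
= 5 hours and 31 minutes

Final answer: 5 hours and 31 minutes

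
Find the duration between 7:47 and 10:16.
From 7:47 to 10:16:
(10 x 60 + 16) - (7 x 60 + 47) = 616 - 467 = 149 minutes
= 2 hours and 29 minutes

Final answer: 2 hours and 29 minutes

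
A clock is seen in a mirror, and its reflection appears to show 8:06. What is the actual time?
Reflection across the vertical (12-6) axis maps a hand at angle A degrees to (360 - A) degrees, which sends a reading of T minutes past 12:00 to (720 - T) minutes past 12:00.
Mirror reads 8:06 = 486 minutes past 12:00.
Actual time: (720 - 486) mod 720 = 234 minutes = 3:54.

Final answer: 3:54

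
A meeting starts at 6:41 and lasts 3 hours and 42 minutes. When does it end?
Starting time: 6:41
Adding 42 minutes to 41 minutes: 41 + 42 = 83 minutes = 1 hour and 23 minutes
Adding 3 hours: 6 + 3 + 1 (carry) = 10
Final time: 10:23

Final answer: 10:23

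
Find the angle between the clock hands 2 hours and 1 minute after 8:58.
First find the time 2 hours and 1 minute after 8:58.
Total minutes: 8 x 60 + 58 + 2 x 60 + 1 = 659.
659 mod 720 = 659 minutes = 10:59.
Now compute the angle at 10:59:
Hour hand: 10 x 30 + 59 x 0.5 = 329.5 degrees
Minute hand: 59 x 6 = 354 degrees
Difference: |329.5 - 354| = 24.5 degrees
The angle is 24.5 degrees

Final answer: 24.5 degrees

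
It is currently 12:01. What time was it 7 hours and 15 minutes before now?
Starting time: 12:01 = 1 total minutes past 12:00
Subtracting: 7 hours and 15 minutes = 435 minutes
1 - 435 = -434 (negative, add 12 hours = 720) = 286 minutes
= 4 hours and 46 minutes past 12:00 = 4:46

Final answer: 4:46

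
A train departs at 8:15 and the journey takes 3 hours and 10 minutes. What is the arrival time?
Starting time: 8:15
Adding 10 minutes to 15 minutes: 15 + 10 = 25 minutes
Adding 3 hours: 8 + 3 = 11
Final time: 11:25

Final answer: 11:25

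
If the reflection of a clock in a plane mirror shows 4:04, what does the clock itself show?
Reflection across the vertical (12-6) axis maps a hand at angle A degrees to (360 - A) degrees, which sends a reading of T minutes past 12:00 to (720 - T) minutes past 12:00.
Mirror reads 4:04 = 244 minutes past 12:00.
Actual time: (720 - 244) mod 720 = 476 minutes = 7:56.

Final answer: 7:56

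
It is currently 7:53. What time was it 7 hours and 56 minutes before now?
Starting time: 7:53 = 473 total minutes past 12:00
Subtracting: 7 hours and 56 minutes = 476 minutes
473 - 476 = -3 (negative, add 12 hours = 720) = 717 minutes
= 11 hours and 57 minutes past 12:00 = 11:57

Final answer: 11:57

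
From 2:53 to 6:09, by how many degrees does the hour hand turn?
The hour hand moves 0.5 degrees per minute.
Time elapsed: 6:09 - 2:53 = 196 minutes
Angular displacement: 196 x 0.5 = 98 degrees

Final answer: 98 degrees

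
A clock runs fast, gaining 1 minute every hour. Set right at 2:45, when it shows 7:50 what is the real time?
For every 60 true minutes, the faulty clock advances 61 minutes, so 1 faulty-clock minute corresponds to 60/61 true minutes.
From 2:45 to 7:50 on the faulty dial is 305 minutes.
True elapsed: 305 x 60/61 = 300 minutes = 5 hours.
True time: 2:45 + 5 hours = 7:45.

Final answer: 7:45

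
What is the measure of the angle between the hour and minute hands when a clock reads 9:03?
Hour hand position: 9 x 30 + 3 x 0.5 = 271.5 degrees
Minute hand position: 3 x 6 = 18 degrees
Difference: |271.5 - 18| = 253.5 degrees
Since 253.5 > 180, the smaller angle is 360 - 253.5 = 106.5 degrees

Final answer: 106.5 degrees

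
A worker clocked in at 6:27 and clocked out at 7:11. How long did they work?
From 6:27 to 7:11:
(7 x 60 + 11) - (6 x 60 + 27) = 431 - 387 = 44 minutes
= 44 minutes

Final answer: 44 minutes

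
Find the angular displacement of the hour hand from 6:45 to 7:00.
The hour hand moves 0.5 degrees per minute.
Time elapsed: 7:00 - 6:45 = 15 minutes
Angular displacement: 15 x 0.5 = 7.5 degrees

Final answer: 7.5 degrees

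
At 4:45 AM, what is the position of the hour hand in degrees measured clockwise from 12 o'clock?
The hour hand moves 30 degrees per hour and 0.5 degrees per minute.
At 4:45: (4) x 30 + 45 x 0.5 = 120 + 22.5 = 142.5 degrees

Final answer: 142.5 degrees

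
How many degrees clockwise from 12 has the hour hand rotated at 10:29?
The hour hand moves 30 degrees per hour and 0.5 degrees per minute.
At 10:29: (10) x 30 + 29 x 0.5 = 300 + 14.5 = 314.5 degrees

Final answer: 314.5 degrees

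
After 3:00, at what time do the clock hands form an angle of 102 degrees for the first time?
At t minutes past 3:00, the hour hand is at 30 x 3 + 0.5t degrees and the minute hand is at 6t degrees.
The smaller angle between them is 102 degrees when |30H - 5.5t| = 102 or |30H - 5.5t| = 258.
With H = 3, solve 30 x 3 - 5.5t = +/- target for each target:
  t = (30 x 3 - 102) / 5.5 = -2.18 (outside (0, 60))
  t = (30 x 3 + 102) / 5.5 = 34.91
  t = (30 x 3 - 258) / 5.5 = -30.55 (outside (0, 60))
  t = (30 x 3 + 258) / 5.5 = 63.27 (outside (0, 60))
Valid solutions in (0, 60): {34.91} minutes.
The first occurrence is t = 34.91 minutes.
The hands form a 102-degree angle at 34.91 minutes past 3:00.

Final answer: 34.91 minutes past 3:00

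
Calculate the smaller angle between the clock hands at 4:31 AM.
Hour hand position: 4 x 30 + 31 x 0.5 = 135.5 degrees
Minute hand position: 31 x 6 = 186 degrees
Difference: |135.5 - 186| = 50.5 degrees
The angle between the hands is 50.5 degrees

Final answer: 50.5 degrees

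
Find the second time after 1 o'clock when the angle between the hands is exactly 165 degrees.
At t minutes past 1:00, the hour hand is at 30 x 1 + 0.5t degrees and the minute hand is at 6t degrees.
The smaller angle between them is 165 degrees when |30H - 5.5t| = 165 or |30H - 5.5t| = 195.
With H = 1, solve 30 x 1 - 5.5t = +/- target for each target:
  t = (30 x 1 - 165) / 5.5 = -24.55 (outside (0, 60))
  t = (30 x 1 + 165) / 5.5 = 35.45
  t = (30 x 1 - 195) / 5.5 = -30 (outside (0, 60))
  t = (30 x 1 + 195) / 5.5 = 40.91
Valid solutions in (0, 60): {35.45, 40.91} minutes.
The second occurrence is t = 40.91 minutes.
The hands form a 165-degree angle at 40.91 minutes past 1:00.

Final answer: 40.91 minutes past 1:00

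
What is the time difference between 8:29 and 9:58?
From 8:29 to 9:58:
(9 x 60 + 58) - (8 x 60 + 29) = 598 - 509 = 89 minutes
= 1 hour and 29 minutes

Final answer: 1 hour and 29 minutes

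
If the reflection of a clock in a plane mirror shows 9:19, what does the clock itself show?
Reflection across the vertical (12-6) axis maps a hand at angle A degrees to (360 - A) degrees, which sends a reading of T minutes past 12:00 to (720 - T) minutes past 12:00.
Mirror reads 9:19 = 559 minutes past 12:00.
Actual time: (720 - 559) mod 720 = 161 minutes = 2:41.

Final answer: 2:41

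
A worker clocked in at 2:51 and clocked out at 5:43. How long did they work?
From 2:51 to 5:43:
(5 x 60 + 43) - (2 x 60 + 51) = 343 - 171 = 172 minutes
= 2 hours and 52 minutes

Final answer: 2 hours and 52 minutes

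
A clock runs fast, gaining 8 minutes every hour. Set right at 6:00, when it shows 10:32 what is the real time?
For every 60 true minutes, the faulty clock advances 68 minutes, so 1 faulty-clock minute corresponds to 60/68 true minutes.
From 6:00 to 10:32 on the faulty dial is 272 minutes.
True elapsed: 272 x 60/68 = 240 minutes = 4 hours.
True time: 6:00 + 4 hours = 10:00.

Final answer: 10:00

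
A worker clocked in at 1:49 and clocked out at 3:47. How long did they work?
From 1:49 to 3:47:
(3 x 60 + 47) - (1 x 60 + 49) = 227 - 109 = 118 minutes
= 1 hour and 58 minutes

Final answer: 1 hour and 58 minutes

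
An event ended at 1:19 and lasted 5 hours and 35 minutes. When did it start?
Starting time: 1:19 = 79 total minutes past 12:00
Subtracting: 5 hours and 35 minutes = 335 minutes
79 - 335 = -256 (negative, add 12 hours = 720) = 464 minutes
= 7 hours and 44 minutes past 12:00 = 7:44

Final answer: 7:44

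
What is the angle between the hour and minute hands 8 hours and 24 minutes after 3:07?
First find the time 8 hours and 24 minutes after 3:07.
Total minutes: 3 x 60 + 7 + 8 x 60 + 24 = 691.
691 mod 720 = 691 minutes = 11:31.
Now compute the angle at 11:31:
Hour hand: 11 x 30 + 31 x 0.5 = 345.5 degrees
Minute hand: 31 x 6 = 186 degrees
Difference: |345.5 - 186| = 159.5 degrees
The angle is 159.5 degrees

Final answer: 159.5 degrees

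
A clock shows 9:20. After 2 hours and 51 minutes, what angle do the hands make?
First find the time 2 hours and 51 minutes after 9:20.
Total minutes: 9 x 60 + 20 + 2 x 60 + 51 = 731.
731 mod 720 = 11 minutes = 12:11.
Now compute the angle at 12:11:
Hour hand: 0 x 30 + 11 x 0.5 = 5.5 degrees
Minute hand: 11 x 6 = 66 degrees
Difference: |5.5 - 66| = 60.5 degrees
The angle is 60.5 degrees

Final answer: 60.5 degrees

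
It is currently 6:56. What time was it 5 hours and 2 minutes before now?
Starting time: 6:56 = 416 total minutes past 12:00
Subtracting: 5 hours and 2 minutes = 302 minutes
416 - 302 = 114 minutes
= 1 hour and 54 minutes past 12:00 = 1:54

Final answer: 1:54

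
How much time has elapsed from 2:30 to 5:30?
From 2:30 to 5:30:
(5 x 60 + 30) - (2 x 60 + 30) = 330 - 150 = 180 minutes
= 3 hours

Final answer: 3 hours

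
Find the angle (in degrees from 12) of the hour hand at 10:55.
The hour hand moves 30 degrees per hour and 0.5 degrees per minute.
At 10:55: (10) x 30 + 55 x 0.5 = 300 + 27.5 = 327.5 degrees

Final answer: 327.5 degrees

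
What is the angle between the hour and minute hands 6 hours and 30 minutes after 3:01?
First find the time 6 hours and 30 minutes after 3:01.
Total minutes: 3 x 60 + 1 + 6 x 60 + 30 = 571.
571 mod 720 = 571 minutes = 9:31.
Now compute the angle at 9:31:
Hour hand: 9 x 30 + 31 x 0.5 = 285.5 degrees
Minute hand: 31 x 6 = 186 degrees
Difference: |285.5 - 186| = 99.5 degrees
The angle is 99.5 degrees

Final answer: 99.5 degrees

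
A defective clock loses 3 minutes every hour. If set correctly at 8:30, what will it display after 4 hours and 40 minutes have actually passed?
For every 60 true minutes, the faulty clock advances 60 - 3 = 57 minutes.
True elapsed: 4 hours and 40 minutes = 280 minutes.
Faulty clock advances: 280 x 57/60 = 266 minutes (drift: 14 minutes behind).
Shown time: 8:30 + 266 minutes = 12:56.

Final answer: 12:56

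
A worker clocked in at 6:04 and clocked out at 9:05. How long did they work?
From 6:04 to 9:05:
(9 x 60 + 5) - (6 x 60 + 4) = 545 - 364 = 181 minutes
= 3 hours and 1 minute

Final answer: 3 hours and 1 minute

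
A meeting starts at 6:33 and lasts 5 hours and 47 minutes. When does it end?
Starting time: 6:33
Adding 47 minutes to 33 minutes: 33 + 47 = 80 minutes = 1 hour and 20 minutes
Adding 5 hours: 6 + 5 + 1 (carry) = 12
Final time: 12:20

Final answer: 12:20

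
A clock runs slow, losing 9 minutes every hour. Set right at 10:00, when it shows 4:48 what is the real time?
For every 60 true minutes, the faulty clock advances 51 minutes, so 1 faulty-clock minute corresponds to 60/51 true minutes.
From 10:00 to 4:48 on the faulty dial is 408 minutes.
True elapsed: 408 x 60/51 = 480 minutes = 8 hours.
True time: 10:00 + 8 hours = 6:00.

Final answer: 6:00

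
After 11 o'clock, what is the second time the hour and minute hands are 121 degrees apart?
At t minutes past 11:00, the hour hand is at 30 x 11 + 0.5t degrees and the minute hand is at 6t degrees.
The smaller angle between them is 121 degrees when |30H - 5.5t| = 121 or |30H - 5.5t| = 239.
With H = 11, solve 30 x 11 - 5.5t = +/- target for each target:
  t = (30 x 11 - 121) / 5.5 = 38
  t = (30 x 11 + 121) / 5.5 = 82 (outside (0, 60))
  t = (30 x 11 - 239) / 5.5 = 16.55
  t = (30 x 11 + 239) / 5.5 = 103.45 (outside (0, 60))
Valid solutions in (0, 60): {16.55, 38} minutes.
The second occurrence is t = 38 minutes.
The hands form a 121-degree angle at 38 minutes past 11:00.

Final answer: 38 minutes past 11:00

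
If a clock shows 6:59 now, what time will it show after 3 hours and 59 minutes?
Starting time: 6:59
Adding 59 minutes to 59 minutes: 59 + 59 = 118 minutes = 1 hour and 58 minutes
Adding 3 hours: 6 + 3 + 1 (carry) = 10
Final time: 10:58

Final answer: 10:58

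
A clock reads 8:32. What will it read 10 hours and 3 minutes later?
Starting time: 8:32
Adding 3 minutes to 32 minutes: 32 + 3 = 35 minutes
Adding 10 hours: 8 + 10 = 18 - 12 = 6
Final time: 6:35

Final answer: 6:35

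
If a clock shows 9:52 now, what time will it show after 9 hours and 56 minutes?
Starting time: 9:52
Adding 56 minutes to 52 minutes: 52 + 56 = 108 minutes = 1 hour and 48 minutes
Adding 9 hours: 9 + 9 + 1 (carry) = 19 - 12 = 7
Final time: 7:48

Final answer: 7:48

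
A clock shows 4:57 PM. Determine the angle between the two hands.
Hour hand position: 4 x 30 + 57 x 0.5 = 148.5 degrees
Minute hand position: 57 x 6 = 342 degrees
Difference: |148.5 - 342| = 193.5 degrees
Since 193.5 > 180, the smaller angle is 360 - 193.5 = 166.5 degrees

Final answer: 166.5 degrees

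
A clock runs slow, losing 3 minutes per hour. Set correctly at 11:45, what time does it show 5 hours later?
For every 60 true minutes, the faulty clock advances 60 - 3 = 57 minutes.
True elapsed: 5 hours = 300 minutes.
Faulty clock advances: 300 x 57/60 = 285 minutes (drift: 15 minutes behind).
Shown time: 11:45 + 285 minutes = 4:30.

Final answer: 4:30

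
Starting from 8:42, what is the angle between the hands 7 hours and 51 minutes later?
First find the time 7 hours and 51 minutes after 8:42.
Total minutes: 8 x 60 + 42 + 7 x 60 + 51 = 993.
993 mod 720 = 273 minutes = 4:33.
Now compute the angle at 4:33:
Hour hand: 4 x 30 + 33 x 0.5 = 136.5 degrees
Minute hand: 33 x 6 = 198 degrees
Difference: |136.5 - 198| = 61.5 degrees
The angle is 61.5 degrees

Final answer: 61.5 degrees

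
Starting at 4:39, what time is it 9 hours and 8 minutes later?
Starting time: 4:39
Adding 8 minutes to 39 minutes: 39 + 8 = 47 minutes
Adding 9 hours: 4 + 9 = 13 - 12 = 1
Final time: 1:47

Final answer: 1:47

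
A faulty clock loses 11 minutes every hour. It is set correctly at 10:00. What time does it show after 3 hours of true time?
For every 60 true minutes, the faulty clock advances 60 - 11 = 49 minutes.
True elapsed: 3 hours = 180 minutes.
Faulty clock advances: 180 x 49/60 = 147 minutes (drift: 33 minutes behind).
Shown time: 10:00 + 147 minutes = 12:27.

Final answer: 12:27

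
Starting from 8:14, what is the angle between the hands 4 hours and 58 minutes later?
First find the time 4 hours and 58 minutes after 8:14.
Total minutes: 8 x 60 + 14 + 4 x 60 + 58 = 792.
792 mod 720 = 72 minutes = 1:12.
Now compute the angle at 1:12:
Hour hand: 1 x 30 + 12 x 0.5 = 36 degrees
Minute hand: 12 x 6 = 72 degrees
Difference: |36 - 72| = 36 degrees
The angle is 36 degrees

Final answer: 36 degrees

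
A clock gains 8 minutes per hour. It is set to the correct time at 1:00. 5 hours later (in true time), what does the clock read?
For every 60 true minutes, the faulty clock advances 60 + 8 = 68 minutes.
True elapsed: 5 hours = 300 minutes.
Faulty clock advances: 300 x 68/60 = 340 minutes (drift: 40 minutes ahead).
Shown time: 1:00 + 340 minutes = 6:40.

Final answer: 6:40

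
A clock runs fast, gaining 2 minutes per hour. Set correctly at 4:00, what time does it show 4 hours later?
For every 60 true minutes, the faulty clock advances 60 + 2 = 62 minutes.
True elapsed: 4 hours = 240 minutes.
Faulty clock advances: 240 x 62/60 = 248 minutes (drift: 8 minutes ahead).
Shown time: 4:00 + 248 minutes = 8:08.

Final answer: 8:08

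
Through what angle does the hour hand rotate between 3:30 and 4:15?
The hour hand moves 0.5 degrees per minute.
Time elapsed: 4:15 - 3:30 = 45 minutes
Angular displacement: 45 x 0.5 = 22.5 degrees

Final answer: 22.5 degrees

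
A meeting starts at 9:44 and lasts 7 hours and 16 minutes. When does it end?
Starting time: 9:44
Adding 16 minutes to 44 minutes: 44 + 16 = 60 minutes = 1 hour
Adding 7 hours: 9 + 7 + 1 (carry) = 17 - 12 = 5
Final time: 5:00

Final answer: 5:00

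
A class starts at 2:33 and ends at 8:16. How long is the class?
From 2:33 to 8:16:
(8 x 60 + 16) - (2 x 60 + 33) = 496 - 153 = 343 minutes
= 5 hours and 43 minutes

Final answer: 5 hours and 43 minutes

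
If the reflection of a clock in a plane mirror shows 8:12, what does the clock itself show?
Reflection across the vertical (12-6) axis maps a hand at angle A degrees to (360 - A) degrees, which sends a reading of T minutes past 12:00 to (720 - T) minutes past 12:00.
Mirror reads 8:12 = 492 minutes past 12:00.
Actual time: (720 - 492) mod 720 = 228 minutes = 3:48.

Final answer: 3:48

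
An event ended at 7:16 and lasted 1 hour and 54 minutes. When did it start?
Starting time: 7:16 = 436 total minutes past 12:00
Subtracting: 1 hour and 54 minutes = 114 minutes
436 - 114 = 322 minutes
= 5 hours and 22 minutes past 12:00 = 5:22

Final answer: 5:22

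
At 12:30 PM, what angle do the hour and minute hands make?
Hour hand position: 0 x 30 + 30 x 0.5 = 15 degrees
Minute hand position: 30 x 6 = 180 degrees
Difference: |15 - 180| = 165 degrees
The angle between the hands is 165 degrees

Final answer: 165 degrees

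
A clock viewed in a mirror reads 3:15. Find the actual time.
Reflection across the vertical (12-6) axis maps a hand at angle A degrees to (360 - A) degrees, which sends a reading of T minutes past 12:00 to (720 - T) minutes past 12:00.
Mirror reads 3:15 = 195 minutes past 12:00.
Actual time: (720 - 195) mod 720 = 525 minutes = 8:45.

Final answer: 8:45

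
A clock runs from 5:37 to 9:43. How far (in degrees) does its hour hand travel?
The hour hand moves 0.5 degrees per minute.
Time elapsed: 9:43 - 5:37 = 246 minutes
Angular displacement: 246 x 0.5 = 123 degrees

Final answer: 123 degrees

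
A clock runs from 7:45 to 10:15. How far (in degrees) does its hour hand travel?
The hour hand moves 0.5 degrees per minute.
Time elapsed: 10:15 - 7:45 = 150 minutes
Angular displacement: 150 x 0.5 = 75 degrees

Final answer: 75 degrees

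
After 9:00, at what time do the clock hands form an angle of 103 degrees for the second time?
At t minutes past 9:00, the hour hand is at 30 x 9 + 0.5t degrees and the minute hand is at 6t degrees.
The smaller angle between them is 103 degrees when |30H - 5.5t| = 103 or |30H - 5.5t| = 257.
With H = 9, solve 30 x 9 - 5.5t = +/- target for each target:
  t = (30 x 9 - 103) / 5.5 = 30.36
  t = (30 x 9 + 103) / 5.5 = 67.82 (outside (0, 60))
  t = (30 x 9 - 257) / 5.5 = 2.36
  t = (30 x 9 + 257) / 5.5 = 95.82 (outside (0, 60))
Valid solutions in (0, 60): {2.36, 30.36} minutes.
The second occurrence is t = 30.36 minutes.
The hands form a 103-degree angle at 30.36 minutes past 9:00.

Final answer: 30.36 minutes past 9:00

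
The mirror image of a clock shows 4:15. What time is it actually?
Reflection across the vertical (12-6) axis maps a hand at angle A degrees to (360 - A) degrees, which sends a reading of T minutes past 12:00 to (720 - T) minutes past 12:00.
Mirror reads 4:15 = 255 minutes past 12:00.
Actual time: (720 - 255) mod 720 = 465 minutes = 7:45.

Final answer: 7:45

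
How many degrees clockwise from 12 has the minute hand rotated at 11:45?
The minute hand moves 6 degrees per minute.
At 11:45: 45 x 6 = 270 degrees

Final answer: 270 degrees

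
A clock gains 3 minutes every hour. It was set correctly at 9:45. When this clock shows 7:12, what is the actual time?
For every 60 true minutes, the faulty clock advances 63 minutes, so 1 faulty-clock minute corresponds to 60/63 true minutes.
From 9:45 to 7:12 on the faulty dial is 567 minutes.
True elapsed: 567 x 60/63 = 540 minutes = 9 hours.
True time: 9:45 + 9 hours = 6:45.

Final answer: 6:45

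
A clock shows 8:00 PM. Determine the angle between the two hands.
Hour hand position: 8 x 30 + 0 x 0.5 = 240 degrees
Minute hand position: 0 x 6 = 0 degrees
Difference: |240 - 0| = 240 degrees
Since 240 > 180, the smaller angle is 360 - 240 = 120 degrees

Final answer: 120 degrees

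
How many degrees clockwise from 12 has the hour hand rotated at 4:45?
The hour hand moves 30 degrees per hour and 0.5 degrees per minute.
At 4:45: (4) x 30 + 45 x 0.5 = 120 + 22.5 = 142.5 degrees

Final answer: 142.5 degrees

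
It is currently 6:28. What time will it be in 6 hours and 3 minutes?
Starting time: 6:28
Adding 3 minutes to 28 minutes: 28 + 3 = 31 minutes
Adding 6 hours: 6 + 6 = 12
Final time: 12:31

Final answer: 12:31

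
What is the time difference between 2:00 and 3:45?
From 2:00 to 3:45:
(3 x 60 + 45) - (2 x 60 + 0) = 225 - 120 = 105 minutes
= 1 hour and 45 minutes

Final answer: 1 hour and 45 minutes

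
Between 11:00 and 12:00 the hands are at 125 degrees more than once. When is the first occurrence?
At t minutes past 11:00, the hour hand is at 30 x 11 + 0.5t degrees and the minute hand is at 6t degrees.
The smaller angle between them is 125 degrees when |30H - 5.5t| = 125 or |30H - 5.5t| = 235.
With H = 11, solve 30 x 11 - 5.5t = +/- target for each target:
  t = (30 x 11 - 125) / 5.5 = 37.27
  t = (30 x 11 + 125) / 5.5 = 82.73 (outside (0, 60))
  t = (30 x 11 - 235) / 5.5 = 17.27
  t = (30 x 11 + 235) / 5.5 = 102.73 (outside (0, 60))
Valid solutions in (0, 60): {17.27, 37.27} minutes.
The first occurrence is t = 17.27 minutes.
The hands form a 125-degree angle at 17.27 minutes past 11:00.

Final answer: 17.27 minutes past 11:00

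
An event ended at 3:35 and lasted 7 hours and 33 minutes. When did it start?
Starting time: 3:35 = 215 total minutes past 12:00
Subtracting: 7 hours and 33 minutes = 453 minutes
215 - 453 = -238 (negative, add 12 hours = 720) = 482 minutes
= 8 hours and 2 minutes past 12:00 = 8:02

Final answer: 8:02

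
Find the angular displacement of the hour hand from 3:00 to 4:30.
The hour hand moves 0.5 degrees per minute.
Time elapsed: 4:30 - 3:00 = 90 minutes
Angular displacement: 90 x 0.5 = 45 degrees

Final answer: 45 degrees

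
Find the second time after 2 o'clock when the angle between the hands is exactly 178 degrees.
At t minutes past 2:00, the hour hand is at 30 x 2 + 0.5t degrees and the minute hand is at 6t degrees.
The smaller angle between them is 178 degrees when |30H - 5.5t| = 178 or |30H - 5.5t| = 182.
With H = 2, solve 30 x 2 - 5.5t = +/- target for each target:
  t = (30 x 2 - 178) / 5.5 = -21.45 (outside (0, 60))
  t = (30 x 2 + 178) / 5.5 = 43.27
  t = (30 x 2 - 182) / 5.5 = -22.18 (outside (0, 60))
  t = (30 x 2 + 182) / 5.5 = 44
Valid solutions in (0, 60): {43.27, 44} minutes.
The second occurrence is t = 44 minutes.
The hands form a 178-degree angle at 44 minutes past 2:00.

Final answer: 44 minutes past 2:00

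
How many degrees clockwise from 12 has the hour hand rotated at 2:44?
The hour hand moves 30 degrees per hour and 0.5 degrees per minute.
At 2:44: (2) x 30 + 44 x 0.5 = 60 + 22 = 82 degrees

Final answer: 82 degrees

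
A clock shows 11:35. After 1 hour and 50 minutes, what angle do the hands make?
First find the time 1 hour and 50 minutes after 11:35.
Total minutes: 11 x 60 + 35 + 1 x 60 + 50 = 805.
805 mod 720 = 85 minutes = 1:25.
Now compute the angle at 1:25:
Hour hand: 1 x 30 + 25 x 0.5 = 42.5 degrees
Minute hand: 25 x 6 = 150 degrees
Difference: |42.5 - 150| = 107.5 degrees
The angle is 107.5 degrees

Final answer: 107.5 degrees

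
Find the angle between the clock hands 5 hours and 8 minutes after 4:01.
First find the time 5 hours and 8 minutes after 4:01.
Total minutes: 4 x 60 + 1 + 5 x 60 + 8 = 549.
549 mod 720 = 549 minutes = 9:09.
Now compute the angle at 9:09:
Hour hand: 9 x 30 + 9 x 0.5 = 274.5 degrees
Minute hand: 9 x 6 = 54 degrees
Difference: |274.5 - 54| = 220.5 degrees
Smaller angle: 360 - 220.5 = 139.5 degrees

Final answer: 139.5 degrees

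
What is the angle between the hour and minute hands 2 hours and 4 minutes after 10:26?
First find the time 2 hours and 4 minutes after 10:26.
Total minutes: 10 x 60 + 26 + 2 x 60 + 4 = 750.
750 mod 720 = 30 minutes = 12:30.
Now compute the angle at 12:30:
Hour hand: 0 x 30 + 30 x 0.5 = 15 degrees
Minute hand: 30 x 6 = 180 degrees
Difference: |15 - 180| = 165 degrees
The angle is 165 degrees

Final answer: 165 degrees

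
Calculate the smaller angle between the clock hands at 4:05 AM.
Hour hand position: 4 x 30 + 5 x 0.5 = 122.5 degrees
Minute hand position: 5 x 6 = 30 degrees
Difference: |122.5 - 30| = 92.5 degrees
The angle between the hands is 92.5 degrees

Final answer: 92.5 degrees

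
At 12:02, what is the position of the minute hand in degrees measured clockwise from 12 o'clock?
The minute hand moves 6 degrees per minute.
At 12:02: 2 x 6 = 12 degrees

Final answer: 12 degrees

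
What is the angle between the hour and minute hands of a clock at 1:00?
Hour hand position: 1 x 30 + 0 x 0.5 = 30 degrees
Minute hand position: 0 x 6 = 0 degrees
Difference: |30 - 0| = 30 degrees
The angle between the hands is 30 degrees

Final answer: 30 degrees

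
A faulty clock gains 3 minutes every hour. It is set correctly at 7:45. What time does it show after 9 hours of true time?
For every 60 true minutes, the faulty clock advances 60 + 3 = 63 minutes.
True elapsed: 9 hours = 540 minutes.
Faulty clock advances: 540 x 63/60 = 567 minutes (drift: 27 minutes ahead).
Shown time: 7:45 + 567 minutes = 5:12.

Final answer: 5:12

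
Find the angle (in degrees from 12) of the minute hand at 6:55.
The minute hand moves 6 degrees per minute.
At 6:55: 55 x 6 = 330 degrees

Final answer: 330 degrees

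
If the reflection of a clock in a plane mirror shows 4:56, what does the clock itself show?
Reflection across the vertical (12-6) axis maps a hand at angle A degrees to (360 - A) degrees, which sends a reading of T minutes past 12:00 to (720 - T) minutes past 12:00.
Mirror reads 4:56 = 296 minutes past 12:00.
Actual time: (720 - 296) mod 720 = 424 minutes = 7:04.

Final answer: 7:04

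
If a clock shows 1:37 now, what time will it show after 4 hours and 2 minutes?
Starting time: 1:37
Adding 2 minutes to 37 minutes: 37 + 2 = 39 minutes
Adding 4 hours: 1 + 4 = 5
Final time: 5:39

Final answer: 5:39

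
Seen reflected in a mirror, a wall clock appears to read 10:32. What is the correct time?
Reflection across the vertical (12-6) axis maps a hand at angle A degrees to (360 - A) degrees, which sends a reading of T minutes past 12:00 to (720 - T) minutes past 12:00.
Mirror reads 10:32 = 632 minutes past 12:00.
Actual time: (720 - 632) mod 720 = 88 minutes = 1:28.

Final answer: 1:28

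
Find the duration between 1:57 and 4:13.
From 1:57 to 4:13:
(4 x 60 + 13) - (1 x 60 + 57) = 253 - 117 = 136 minutes
= 2 hours and 16 minutes

Final answer: 2 hours and 16 minutes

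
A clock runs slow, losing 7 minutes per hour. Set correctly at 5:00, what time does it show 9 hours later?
For every 60 true minutes, the faulty clock advances 60 - 7 = 53 minutes.
True elapsed: 9 hours = 540 minutes.
Faulty clock advances: 540 x 53/60 = 477 minutes (drift: 63 minutes behind).
Shown time: 5:00 + 477 minutes = 12:57.

Final answer: 12:57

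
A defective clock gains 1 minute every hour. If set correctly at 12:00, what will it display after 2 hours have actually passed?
For every 60 true minutes, the faulty clock advances 60 + 1 = 61 minutes.
True elapsed: 2 hours = 120 minutes.
Faulty clock advances: 120 x 61/60 = 122 minutes (drift: 2 minutes ahead).
Shown time: 12:00 + 122 minutes = 2:02.

Final answer: 2:02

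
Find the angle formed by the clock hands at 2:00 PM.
Hour hand position: 2 x 30 + 0 x 0.5 = 60 degrees
Minute hand position: 0 x 6 = 0 degrees
Difference: |60 - 0| = 60 degrees
The angle between the hands is 60 degrees

Final answer: 60 degrees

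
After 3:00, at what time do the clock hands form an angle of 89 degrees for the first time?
At t minutes past 3:00, the hour hand is at 30 x 3 + 0.5t degrees and the minute hand is at 6t degrees.
The smaller angle between them is 89 degrees when |30H - 5.5t| = 89 or |30H - 5.5t| = 271.
With H = 3, solve 30 x 3 - 5.5t = +/- target for each target:
  t = (30 x 3 - 89) / 5.5 = 0.18
  t = (30 x 3 + 89) / 5.5 = 32.55
  t = (30 x 3 - 271) / 5.5 = -32.91 (outside (0, 60))
  t = (30 x 3 + 271) / 5.5 = 65.64 (outside (0, 60))
Valid solutions in (0, 60): {0.18, 32.55} minutes.
The first occurrence is t = 0.18 minutes.
The hands form a 89-degree angle at 0.18 minutes past 3:00.

Final answer: 0.18 minutes past 3:00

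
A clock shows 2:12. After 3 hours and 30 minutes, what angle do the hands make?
First find the time 3 hours and 30 minutes after 2:12.
Total minutes: 2 x 60 + 12 + 3 x 60 + 30 = 342.
342 mod 720 = 342 minutes = 5:42.
Now compute the angle at 5:42:
Hour hand: 5 x 30 + 42 x 0.5 = 171 degrees
Minute hand: 42 x 6 = 252 degrees
Difference: |171 - 252| = 81 degrees
The angle is 81 degrees

Final answer: 81 degrees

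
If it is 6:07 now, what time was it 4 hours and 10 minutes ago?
Starting time: 6:07 = 367 total minutes past 12:00
Subtracting: 4 hours and 10 minutes = 250 minutes
367 - 250 = 117 minutes
= 1 hour and 57 minutes past 12:00 = 1:57

Final answer: 1:57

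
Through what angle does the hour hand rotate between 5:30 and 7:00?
The hour hand moves 0.5 degrees per minute.
Time elapsed: 7:00 - 5:30 = 90 minutes
Angular displacement: 90 x 0.5 = 45 degrees

Final answer: 45 degrees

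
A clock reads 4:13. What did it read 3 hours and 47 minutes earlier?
Starting time: 4:13 = 253 total minutes past 12:00
Subtracting: 3 hours and 47 minutes = 227 minutes
253 - 227 = 26 minutes
= 26 minutes past 12:00 = 12:26

Final answer: 12:26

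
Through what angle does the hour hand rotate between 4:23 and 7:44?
The hour hand moves 0.5 degrees per minute.
Time elapsed: 7:44 - 4:23 = 201 minutes
Angular displacement: 201 x 0.5 = 100.5 degrees

Final answer: 100.5 degrees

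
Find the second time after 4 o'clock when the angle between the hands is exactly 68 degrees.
At t minutes past 4:00, the hour hand is at 30 x 4 + 0.5t degrees and the minute hand is at 6t degrees.
The smaller angle between them is 68 degrees when |30H - 5.5t| = 68 or |30H - 5.5t| = 292.
With H = 4, solve 30 x 4 - 5.5t = +/- target for each target:
  t = (30 x 4 - 68) / 5.5 = 9.45
  t = (30 x 4 + 68) / 5.5 = 34.18
  t = (30 x 4 - 292) / 5.5 = -31.27 (outside (0, 60))
  t = (30 x 4 + 292) / 5.5 = 74.91 (outside (0, 60))
Valid solutions in (0, 60): {9.45, 34.18} minutes.
The second occurrence is t = 34.18 minutes.
The hands form a 68-degree angle at 34.18 minutes past 4:00.

Final answer: 34.18 minutes past 4:00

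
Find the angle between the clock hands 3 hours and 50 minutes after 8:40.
First find the time 3 hours and 50 minutes after 8:40.
Total minutes: 8 x 60 + 40 + 3 x 60 + 50 = 750.
750 mod 720 = 30 minutes = 12:30.
Now compute the angle at 12:30:
Hour hand: 0 x 30 + 30 x 0.5 = 15 degrees
Minute hand: 30 x 6 = 180 degrees
Difference: |15 - 180| = 165 degrees
The angle is 165 degrees

Final answer: 165 degrees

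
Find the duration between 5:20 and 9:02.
From 5:20 to 9:02:
(9 x 60 + 2) - (5 x 60 + 20) = 542 - 320 = 222 minutes
= 3 hours and 42 minutes

Final answer: 3 hours and 42 minutes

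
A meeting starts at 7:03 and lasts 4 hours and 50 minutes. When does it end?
Starting time: 7:03
Adding 50 minutes to 3 minutes: 3 + 50 = 53 minutes
Adding 4 hours: 7 + 4 = 11
Final time: 11:53

Final answer: 11:53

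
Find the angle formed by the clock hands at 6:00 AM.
Hour hand position: 6 x 30 + 0 x 0.5 = 180 degrees
Minute hand position: 0 x 6 = 0 degrees
Difference: |180 - 0| = 180 degrees
The angle between the hands is 180 degrees

Final answer: 180 degrees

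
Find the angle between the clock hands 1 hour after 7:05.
First find the time 1 hour after 7:05.
Total minutes: 7 x 60 + 5 + 1 x 60 + 0 = 485.
485 mod 720 = 485 minutes = 8:05.
Now compute the angle at 8:05:
Hour hand: 8 x 30 + 5 x 0.5 = 242.5 degrees
Minute hand: 5 x 6 = 30 degrees
Difference: |242.5 - 30| = 212.5 degrees
Smaller angle: 360 - 212.5 = 147.5 degrees

Final answer: 147.5 degrees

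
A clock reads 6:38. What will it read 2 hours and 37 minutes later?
Starting time: 6:38
Adding 37 minutes to 38 minutes: 38 + 37 = 75 minutes = 1 hour and 15 minutes
Adding 2 hours: 6 + 2 + 1 (carry) = 9
Final time: 9:15

Final answer: 9:15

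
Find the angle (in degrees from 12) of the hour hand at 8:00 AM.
The hour hand moves 30 degrees per hour and 0.5 degrees per minute.
At 8:00: (8) x 30 + 0 x 0.5 = 240 + 0 = 240 degrees

Final answer: 240 degrees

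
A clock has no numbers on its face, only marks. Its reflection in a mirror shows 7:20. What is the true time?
Reflection across the vertical (12-6) axis maps a hand at angle A degrees to (360 - A) degrees, which sends a reading of T minutes past 12:00 to (720 - T) minutes past 12:00.
Mirror reads 7:20 = 440 minutes past 12:00.
Actual time: (720 - 440) mod 720 = 280 minutes = 4:40.

Final answer: 4:40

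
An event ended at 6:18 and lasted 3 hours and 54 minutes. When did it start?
Starting time: 6:18 = 378 total minutes past 12:00
Subtracting: 3 hours and 54 minutes = 234 minutes
378 - 234 = 144 minutes
= 2 hours and 24 minutes past 12:00 = 2:24

Final answer: 2:24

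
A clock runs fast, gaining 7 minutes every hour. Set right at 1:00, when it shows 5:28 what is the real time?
For every 60 true minutes, the faulty clock advances 67 minutes, so 1 faulty-clock minute corresponds to 60/67 true minutes.
From 1:00 to 5:28 on the faulty dial is 268 minutes.
True elapsed: 268 x 60/67 = 240 minutes = 4 hours.
True time: 1:00 + 4 hours = 5:00.

Final answer: 5:00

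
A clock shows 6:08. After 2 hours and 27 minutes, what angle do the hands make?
First find the time 2 hours and 27 minutes after 6:08.
Total minutes: 6 x 60 + 8 + 2 x 60 + 27 = 515.
515 mod 720 = 515 minutes = 8:35.
Now compute the angle at 8:35:
Hour hand: 8 x 30 + 35 x 0.5 = 257.5 degrees
Minute hand: 35 x 6 = 210 degrees
Difference: |257.5 - 210| = 47.5 degrees
The angle is 47.5 degrees

Final answer: 47.5 degrees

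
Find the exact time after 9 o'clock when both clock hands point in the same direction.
The minute hand gains 5.5 degrees per minute on the hour hand.
At 9:00, the hour hand is at 270 degrees and the minute hand is at 0 degrees.
The gap is 270 degrees. Time to close: 270/5.5 = 60 x 9/11 = 49.09 minutes.
The hands overlap at 49.09 minutes past 9:00.

Final answer: 49.09 minutes past 9:00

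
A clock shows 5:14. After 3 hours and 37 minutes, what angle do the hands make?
First find the time 3 hours and 37 minutes after 5:14.
Total minutes: 5 x 60 + 14 + 3 x 60 + 37 = 531.
531 mod 720 = 531 minutes = 8:51.
Now compute the angle at 8:51:
Hour hand: 8 x 30 + 51 x 0.5 = 265.5 degrees
Minute hand: 51 x 6 = 306 degrees
Difference: |265.5 - 306| = 40.5 degrees
The angle is 40.5 degrees

Final answer: 40.5 degrees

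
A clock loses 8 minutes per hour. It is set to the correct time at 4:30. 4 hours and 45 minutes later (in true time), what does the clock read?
For every 60 true minutes, the faulty clock advances 60 - 8 = 52 minutes.
True elapsed: 4 hours and 45 minutes = 285 minutes.
Faulty clock advances: 285 x 52/60 = 247 minutes (drift: 38 minutes behind).
Shown time: 4:30 + 247 minutes = 8:37.

Final answer: 8:37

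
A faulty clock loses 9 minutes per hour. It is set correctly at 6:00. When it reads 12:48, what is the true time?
For every 60 true minutes, the faulty clock advances 51 minutes, so 1 faulty-clock minute corresponds to 60/51 true minutes.
From 6:00 to 12:48 on the faulty dial is 408 minutes.
True elapsed: 408 x 60/51 = 480 minutes = 8 hours.
True time: 6:00 + 8 hours = 2:00.

Final answer: 2:00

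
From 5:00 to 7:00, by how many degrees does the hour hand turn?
The hour hand moves 0.5 degrees per minute.
Time elapsed: 7:00 - 5:00 = 120 minutes
Angular displacement: 120 x 0.5 = 60 degrees

Final answer: 60 degrees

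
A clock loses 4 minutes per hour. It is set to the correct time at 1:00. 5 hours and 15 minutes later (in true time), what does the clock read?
For every 60 true minutes, the faulty clock advances 60 - 4 = 56 minutes.
True elapsed: 5 hours and 15 minutes = 315 minutes.
Faulty clock advances: 315 x 56/60 = 294 minutes (drift: 21 minutes behind).
Shown time: 1:00 + 294 minutes = 5:54.

Final answer: 5:54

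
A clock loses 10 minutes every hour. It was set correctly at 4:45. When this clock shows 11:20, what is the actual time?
For every 60 true minutes, the faulty clock advances 50 minutes, so 1 faulty-clock minute corresponds to 60/50 true minutes.
From 4:45 to 11:20 on the faulty dial is 395 minutes.
True elapsed: 395 x 60/50 = 474 minutes = 7 hours and 54 minutes.
True time: 4:45 + 7 hours and 54 minutes = 12:39.

Final answer: 12:39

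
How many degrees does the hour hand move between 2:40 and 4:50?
The hour hand moves 0.5 degrees per minute.
Time elapsed: 4:50 - 2:40 = 130 minutes
Angular displacement: 130 x 0.5 = 65 degrees

Final answer: 65 degrees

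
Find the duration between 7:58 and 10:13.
From 7:58 to 10:13:
(10 x 60 + 13) - (7 x 60 + 58) = 613 - 478 = 135 minutes
= 2 hours and 15 minutes

Final answer: 2 hours and 15 minutes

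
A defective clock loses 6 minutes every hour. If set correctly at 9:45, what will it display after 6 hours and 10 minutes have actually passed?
For every 60 true minutes, the faulty clock advances 60 - 6 = 54 minutes.
True elapsed: 6 hours and 10 minutes = 370 minutes.
Faulty clock advances: 370 x 54/60 = 333 minutes (drift: 37 minutes behind).
Shown time: 9:45 + 333 minutes = 3:18.

Final answer: 3:18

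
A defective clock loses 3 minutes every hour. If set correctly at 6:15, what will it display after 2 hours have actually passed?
For every 60 true minutes, the faulty clock advances 60 - 3 = 57 minutes.
True elapsed: 2 hours = 120 minutes.
Faulty clock advances: 120 x 57/60 = 114 minutes (drift: 6 minutes behind).
Shown time: 6:15 + 114 minutes = 8:09.

Final answer: 8:09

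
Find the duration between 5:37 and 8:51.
From 5:37 to 8:51:
(8 x 60 + 51) - (5 x 60 + 37) = 531 - 337 = 194 minutes
= 3 hours and 14 minutes

Final answer: 3 hours and 14 minutes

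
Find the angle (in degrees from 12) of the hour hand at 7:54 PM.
The hour hand moves 30 degrees per hour and 0.5 degrees per minute.
At 7:54: (7) x 30 + 54 x 0.5 = 210 + 27 = 237 degrees

Final answer: 237 degrees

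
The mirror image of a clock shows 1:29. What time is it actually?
Reflection across the vertical (12-6) axis maps a hand at angle A degrees to (360 - A) degrees, which sends a reading of T minutes past 12:00 to (720 - T) minutes past 12:00.
Mirror reads 1:29 = 89 minutes past 12:00.
Actual time: (720 - 89) mod 720 = 631 minutes = 10:31.

Final answer: 10:31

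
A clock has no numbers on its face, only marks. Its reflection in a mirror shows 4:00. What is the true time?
Reflection across the vertical (12-6) axis maps a hand at angle A degrees to (360 - A) degrees, which sends a reading of T minutes past 12:00 to (720 - T) minutes past 12:00.
Mirror reads 4:00 = 240 minutes past 12:00.
Actual time: (720 - 240) mod 720 = 480 minutes = 8:00.

Final answer: 8:00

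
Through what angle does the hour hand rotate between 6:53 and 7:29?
The hour hand moves 0.5 degrees per minute.
Time elapsed: 7:29 - 6:53 = 36 minutes
Angular displacement: 36 x 0.5 = 18 degrees

Final answer: 18 degrees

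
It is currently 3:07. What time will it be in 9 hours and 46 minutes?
Starting time: 3:07
Adding 46 minutes to 7 minutes: 7 + 46 = 53 minutes
Adding 9 hours: 3 + 9 = 12
Final time: 12:53

Final answer: 12:53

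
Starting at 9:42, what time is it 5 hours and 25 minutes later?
Starting time: 9:42
Adding 25 minutes to 42 minutes: 42 + 25 = 67 minutes = 1 hour and 7 minutes
Adding 5 hours: 9 + 5 + 1 (carry) = 15 - 12 = 3
Final time: 3:07

Final answer: 3:07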